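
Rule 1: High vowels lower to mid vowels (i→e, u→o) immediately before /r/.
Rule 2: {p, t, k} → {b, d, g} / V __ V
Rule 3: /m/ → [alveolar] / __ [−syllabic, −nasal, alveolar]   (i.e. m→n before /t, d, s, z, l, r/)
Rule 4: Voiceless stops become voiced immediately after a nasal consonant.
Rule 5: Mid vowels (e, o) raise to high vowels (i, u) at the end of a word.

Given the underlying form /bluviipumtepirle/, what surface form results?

Rule 1 (pre-rhotic lowering): /i/ is a high vowel immediately before /r/, so it lowers to [e]. /bluviipumtepirle/ → bluviipumteperle.
Rule 2 (intervocalic voicing): /p/ is a voiceless stop between vowels /i/ and /u/, so it voices to [b]. /p/ is a voiceless stop between vowels /e/ and /e/, so it voices to [b]. /bluviipumteperle/ → bluviibumteberle.
Rule 3 (nasal place assimilation): /m/ precedes the alveolar consonant /t/, so it assimilates in place to [n]. /bluviibumteberle/ → bluviibunteberle.
Rule 4 (post-nasal voicing): /t/ is a voiceless stop immediately after the nasal /n/, so it voices to [d]. /bluviibunteberle/ → bluviibundeberle.
Rule 5 (final vowel raising): /e/ is a mid vowel in word-final position, so it raises to [i]. /bluviibundeberle/ → bluviibundeberli.

bluviibundeberli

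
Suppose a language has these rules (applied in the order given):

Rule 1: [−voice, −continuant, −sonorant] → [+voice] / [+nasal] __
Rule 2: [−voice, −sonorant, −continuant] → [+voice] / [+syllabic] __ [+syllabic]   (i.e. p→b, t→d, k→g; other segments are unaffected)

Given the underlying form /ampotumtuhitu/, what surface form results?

Rule 1 (post-nasal voicing): /p/ is a voiceless stop immediately after the nasal /m/, so it voices to [b]. /t/ is a voiceless stop immediately after the nasal /m/, so it voices to [d]. /ampotumtuhitu/ → ambotumduhitu.
Rule 2 (intervocalic voicing): /t/ is a voiceless stop between vowels /o/ and /u/, so it voices to [d]. /t/ is a voiceless stop between vowels /i/ and /u/, so it voices to [d]. /ambotumduhitu/ → ambodumduhidu.

ambodumduhidu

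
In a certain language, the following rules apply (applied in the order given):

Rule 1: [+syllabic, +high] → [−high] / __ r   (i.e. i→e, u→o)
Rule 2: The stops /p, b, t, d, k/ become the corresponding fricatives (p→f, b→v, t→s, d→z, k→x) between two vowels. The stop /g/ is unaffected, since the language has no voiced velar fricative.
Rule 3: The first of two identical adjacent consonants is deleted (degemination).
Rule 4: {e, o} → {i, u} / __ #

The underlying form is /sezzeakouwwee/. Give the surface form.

sezeaxouwei

Rule 1 (pre-rhotic lowering): no segment meets the environment; /sezzeakouwwee/ is unchanged.
Rule 2 (intervocalic spirantization): /k/ is a stop between vowels /a/ and /o/, so it spirantizes to the fricative [x]. /sezzeakouwwee/ → sezzeaxouwwee.
Rule 3 (degemination): /zz/ is a geminate; the first /z/ deletes. /ww/ is a geminate; the first /w/ deletes. /sezzeaxouwwee/ → sezeaxouwee.
Rule 4 (final vowel raising): /e/ is a mid vowel in word-final position, so it raises to [i]. /sezeaxouwee/ → sezeaxouwei.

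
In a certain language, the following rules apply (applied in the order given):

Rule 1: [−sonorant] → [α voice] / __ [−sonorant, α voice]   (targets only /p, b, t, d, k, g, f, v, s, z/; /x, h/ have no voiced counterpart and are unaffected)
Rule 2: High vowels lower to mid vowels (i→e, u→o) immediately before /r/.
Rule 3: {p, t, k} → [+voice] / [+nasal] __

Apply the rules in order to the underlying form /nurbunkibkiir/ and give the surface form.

norbungipkier

Rule 1 (regressive voicing assimilation): /b/ precedes the voiceless obstruent /k/, so it devoices to [p] by assimilation. /nurbunkibkiir/ → nurbunkipkiir.
Rule 2 (pre-rhotic lowering): /u/ is a high vowel immediately before /r/, so it lowers to [o]. /i/ is a high vowel immediately before /r/, so it lowers to [e]. /nurbunkipkiir/ → norbunkipkier.
Rule 3 (post-nasal voicing): /k/ is a voiceless stop immediately after the nasal /n/, so it voices to [g]. /norbunkipkier/ → norbungipkier.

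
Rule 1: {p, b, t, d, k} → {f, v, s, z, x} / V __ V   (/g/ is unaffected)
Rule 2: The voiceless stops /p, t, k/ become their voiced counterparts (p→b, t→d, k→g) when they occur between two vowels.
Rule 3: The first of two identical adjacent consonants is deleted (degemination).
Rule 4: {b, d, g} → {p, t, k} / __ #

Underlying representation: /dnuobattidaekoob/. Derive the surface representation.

Rule 1 (intervocalic spirantization): /b/ is a stop between vowels /o/ and /a/, so it spirantizes to the fricative [v]. /d/ is a stop between vowels /i/ and /a/, so it spirantizes to the fricative [z]. /k/ is a stop between vowels /e/ and /o/, so it spirantizes to the fricative [x]. /dnuobattidaekoob/ → dnuovattizaexoob.
Rule 2 (intervocalic voicing): no segment meets the environment; /dnuovattizaexoob/ is unchanged.
Rule 3 (degemination): /tt/ is a geminate; the first /t/ deletes. /dnuovattizaexoob/ → dnuovatizaexoob.
Rule 4 (final devoicing): /b/ is a voiced stop in word-final position, so it devoices to [p]. /dnuovatizaexoob/ → dnuovatizaexoop.

dnuovatizaexoop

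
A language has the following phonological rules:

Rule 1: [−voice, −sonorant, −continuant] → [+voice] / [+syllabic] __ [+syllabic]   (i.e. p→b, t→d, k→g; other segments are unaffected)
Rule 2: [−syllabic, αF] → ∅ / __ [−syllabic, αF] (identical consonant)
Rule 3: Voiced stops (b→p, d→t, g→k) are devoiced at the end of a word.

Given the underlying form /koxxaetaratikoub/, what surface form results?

Rule 1 (intervocalic voicing): /t/ is a voiceless stop between vowels /e/ and /a/, so it voices to [d]. /t/ is a voiceless stop between vowels /a/ and /i/, so it voices to [d]. /k/ is a voiceless stop between vowels /i/ and /o/, so it voices to [g]. /koxxaetaratikoub/ → koxxaedaradigoub.
Rule 2 (degemination): /xx/ is a geminate; the first /x/ deletes. /koxxaedaradigoub/ → koxaedaradigoub.
Rule 3 (final devoicing): /b/ is a voiced stop in word-final position, so it devoices to [p]. /koxaedaradigoub/ → koxaedaradigoup.

koxaedaradigoup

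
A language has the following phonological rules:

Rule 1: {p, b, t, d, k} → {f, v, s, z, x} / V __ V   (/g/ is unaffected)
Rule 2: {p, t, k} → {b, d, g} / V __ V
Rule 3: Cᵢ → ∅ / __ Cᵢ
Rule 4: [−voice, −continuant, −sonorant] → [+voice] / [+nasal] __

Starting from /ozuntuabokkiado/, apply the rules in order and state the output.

ozunduavokiazo

Rule 1 (intervocalic spirantization): /b/ is a stop between vowels /a/ and /o/, so it spirantizes to the fricative [v]. /d/ is a stop between vowels /a/ and /o/, so it spirantizes to the fricative [z]. /ozuntuabokkiado/ → ozuntuavokkiazo.
Rule 2 (intervocalic voicing): no segment meets the environment; /ozuntuavokkiazo/ is unchanged.
Rule 3 (degemination): /kk/ is a geminate; the first /k/ deletes. /ozuntuavokkiazo/ → ozuntuavokiazo.
Rule 4 (post-nasal voicing): /t/ is a voiceless stop immediately after the nasal /n/, so it voices to [d]. /ozuntuavokiazo/ → ozunduavokiazo.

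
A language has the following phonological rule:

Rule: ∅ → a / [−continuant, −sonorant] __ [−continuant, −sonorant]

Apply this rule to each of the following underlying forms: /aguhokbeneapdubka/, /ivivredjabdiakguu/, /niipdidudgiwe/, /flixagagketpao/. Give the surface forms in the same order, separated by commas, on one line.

/aguhokbeneapdubka/: /k/ and /b/ form a stop–stop cluster, so [a] is inserted between them. /p/ and /d/ form a stop–stop cluster, so [a] is inserted between them. /b/ and /k/ form a stop–stop cluster, so [a] is inserted between them. → [aguhokabeneapadubaka].
/ivivredjabdiakguu/: /b/ and /d/ form a stop–stop cluster, so [a] is inserted between them. /k/ and /g/ form a stop–stop cluster, so [a] is inserted between them. → [ivivredjabadiakaguu].
/niipdidudgiwe/: /p/ and /d/ form a stop–stop cluster, so [a] is inserted between them. /d/ and /g/ form a stop–stop cluster, so [a] is inserted between them. → [niipadidudagiwe].
/flixagagketpao/: /g/ and /k/ form a stop–stop cluster, so [a] is inserted between them. /t/ and /p/ form a stop–stop cluster, so [a] is inserted between them. → [flixagagaketapao].

aguhokabeneapadubaka, ivivredjabadiakaguu, niipadidudagiwe, flixagagaketapao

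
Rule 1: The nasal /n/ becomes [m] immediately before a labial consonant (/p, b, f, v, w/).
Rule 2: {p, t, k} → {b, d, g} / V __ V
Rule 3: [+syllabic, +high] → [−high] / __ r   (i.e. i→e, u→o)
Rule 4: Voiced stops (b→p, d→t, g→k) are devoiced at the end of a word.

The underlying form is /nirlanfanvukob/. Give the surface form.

Rule 1 (nasal place assimilation): /n/ precedes the labial consonant /f/, so it assimilates in place to [m]. /n/ precedes the labial consonant /v/, so it assimilates in place to [m]. /nirlanfanvukob/ → nirlamfamvukob.
Rule 2 (intervocalic voicing): /k/ is a voiceless stop between vowels /u/ and /o/, so it voices to [g]. /nirlamfamvukob/ → nirlamfamvugob.
Rule 3 (pre-rhotic lowering): /i/ is a high vowel immediately before /r/, so it lowers to [e]. /nirlamfamvugob/ → nerlamfamvugob.
Rule 4 (final devoicing): /b/ is a voiced stop in word-final position, so it devoices to [p]. /nerlamfamvugob/ → nerlamfamvugop.

nerlamfamvugop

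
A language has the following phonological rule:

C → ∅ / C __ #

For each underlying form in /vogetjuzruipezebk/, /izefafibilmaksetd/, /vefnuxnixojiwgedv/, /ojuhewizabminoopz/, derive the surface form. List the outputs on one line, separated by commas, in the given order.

vogetjuzruipezeb, izefafibilmakset, vefnuxnixojiwged, ojuhewizabminoop

/vogetjuzruipezebk/: /k/ is the second consonant of a word-final cluster /bk/, so it deletes. → [vogetjuzruipezeb].
/izefafibilmaksetd/: /d/ is the second consonant of a word-final cluster /td/, so it deletes. → [izefafibilmakset].
/vefnuxnixojiwgedv/: /v/ is the second consonant of a word-final cluster /dv/, so it deletes. → [vefnuxnixojiwged].
/ojuhewizabminoopz/: /z/ is the second consonant of a word-final cluster /pz/, so it deletes. → [ojuhewizabminoop].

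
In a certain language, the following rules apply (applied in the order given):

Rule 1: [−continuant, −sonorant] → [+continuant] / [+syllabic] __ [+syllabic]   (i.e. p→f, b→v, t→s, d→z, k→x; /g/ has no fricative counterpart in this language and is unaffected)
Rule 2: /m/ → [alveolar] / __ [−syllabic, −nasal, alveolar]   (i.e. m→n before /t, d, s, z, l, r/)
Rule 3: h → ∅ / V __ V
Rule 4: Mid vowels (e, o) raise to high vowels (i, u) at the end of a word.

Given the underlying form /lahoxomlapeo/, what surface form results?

Rule 1 (intervocalic spirantization): /p/ is a stop between vowels /a/ and /e/, so it spirantizes to the fricative [f]. /lahoxomlapeo/ → lahoxomlafeo.
Rule 2 (nasal place assimilation): /m/ precedes the alveolar consonant /l/, so it assimilates in place to [n]. /lahoxomlafeo/ → lahoxonlafeo.
Rule 3 (intervocalic h-deletion): /h/ occurs between vowels /a/ and /o/, so it deletes. /lahoxonlafeo/ → laoxonlafeo.
Rule 4 (final vowel raising): /o/ is a mid vowel in word-final position, so it raises to [u]. /laoxonlafeo/ → laoxonlafeu.

laoxonlafeu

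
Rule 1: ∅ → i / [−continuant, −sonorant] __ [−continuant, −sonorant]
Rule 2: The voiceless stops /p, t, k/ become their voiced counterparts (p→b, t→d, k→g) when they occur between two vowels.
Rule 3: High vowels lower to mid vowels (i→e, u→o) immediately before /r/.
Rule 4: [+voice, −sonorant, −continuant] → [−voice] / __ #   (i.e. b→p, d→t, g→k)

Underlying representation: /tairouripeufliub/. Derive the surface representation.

Rule 1 (stop-cluster i-epenthesis): no segment meets the environment; /tairouripeufliub/ is unchanged.
Rule 2 (intervocalic voicing): /p/ is a voiceless stop between vowels /i/ and /e/, so it voices to [b]. /tairouripeufliub/ → tairouribeufliub.
Rule 3 (pre-rhotic lowering): /i/ is a high vowel immediately before /r/, so it lowers to [e]. /u/ is a high vowel immediately before /r/, so it lowers to [o]. /tairouribeufliub/ → taerooribeufliub.
Rule 4 (final devoicing): /b/ is a voiced stop in word-final position, so it devoices to [p]. /taerooribeufliub/ → taerooribeufliup.

taerooribeufliup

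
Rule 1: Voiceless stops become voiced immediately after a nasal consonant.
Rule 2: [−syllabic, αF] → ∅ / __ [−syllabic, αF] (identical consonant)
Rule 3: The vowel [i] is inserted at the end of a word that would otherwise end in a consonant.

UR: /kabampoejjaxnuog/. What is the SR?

kabamboejaxnuogi

Rule 1 (post-nasal voicing): /p/ is a voiceless stop immediately after the nasal /m/, so it voices to [b]. /kabampoejjaxnuog/ → kabamboejjaxnuog.
Rule 2 (degemination): /jj/ is a geminate; the first /j/ deletes. /kabamboejjaxnuog/ → kabamboejaxnuog.
Rule 3 (final i-epenthesis): the form ends in the consonant /g/, so [i] is inserted word-finally. /kabamboejaxnuog/ → kabamboejaxnuogi.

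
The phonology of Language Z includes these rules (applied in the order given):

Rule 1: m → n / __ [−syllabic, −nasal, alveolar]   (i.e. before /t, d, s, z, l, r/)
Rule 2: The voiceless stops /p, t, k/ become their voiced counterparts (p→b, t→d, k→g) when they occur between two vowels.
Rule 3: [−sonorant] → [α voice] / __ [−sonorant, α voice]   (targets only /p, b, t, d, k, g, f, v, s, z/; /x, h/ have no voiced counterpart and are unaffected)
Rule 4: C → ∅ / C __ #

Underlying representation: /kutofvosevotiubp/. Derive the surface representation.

Rule 1 (nasal place assimilation): no segment meets the environment; /kutofvosevotiubp/ is unchanged.
Rule 2 (intervocalic voicing): /t/ is a voiceless stop between vowels /u/ and /o/, so it voices to [d]. /t/ is a voiceless stop between vowels /o/ and /i/, so it voices to [d]. /kutofvosevotiubp/ → kudofvosevodiubp.
Rule 3 (regressive voicing assimilation): /f/ precedes the voiced obstruent /v/, so it voices to [v] by assimilation. /b/ precedes the voiceless obstruent /p/, so it devoices to [p] by assimilation. /kudofvosevodiubp/ → kudovvosevodiupp.
Rule 4 (final cluster simplification): /p/ is the second consonant of a word-final cluster /pp/, so it deletes. /kudovvosevodiupp/ → kudovvosevodiup.

kudovvosevodiup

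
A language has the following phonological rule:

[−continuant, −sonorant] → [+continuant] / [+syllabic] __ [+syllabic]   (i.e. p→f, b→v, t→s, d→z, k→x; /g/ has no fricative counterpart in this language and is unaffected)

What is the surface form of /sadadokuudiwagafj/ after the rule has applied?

/d/ is a stop between vowels /a/ and /a/, so it spirantizes to the fricative [z].
/d/ is a stop between vowels /a/ and /o/, so it spirantizes to the fricative [z].
/k/ is a stop between vowels /o/ and /u/, so it spirantizes to the fricative [x].
/d/ is a stop between vowels /u/ and /i/, so it spirantizes to the fricative [z].
Surface form: [sazazoxuuziwagafj].

sazazoxuuziwagafj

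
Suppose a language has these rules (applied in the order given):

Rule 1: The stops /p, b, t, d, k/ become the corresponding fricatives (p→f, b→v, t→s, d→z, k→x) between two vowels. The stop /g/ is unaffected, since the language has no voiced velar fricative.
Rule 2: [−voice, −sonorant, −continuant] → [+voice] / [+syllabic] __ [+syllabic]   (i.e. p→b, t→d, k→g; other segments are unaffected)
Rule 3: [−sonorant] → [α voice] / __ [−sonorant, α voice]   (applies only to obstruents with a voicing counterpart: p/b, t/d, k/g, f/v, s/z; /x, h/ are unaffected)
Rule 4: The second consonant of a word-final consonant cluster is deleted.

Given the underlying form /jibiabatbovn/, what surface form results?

Rule 1 (intervocalic spirantization): /b/ is a stop between vowels /i/ and /i/, so it spirantizes to the fricative [v]. /b/ is a stop between vowels /a/ and /a/, so it spirantizes to the fricative [v]. /jibiabatbovn/ → jiviavatbovn.
Rule 2 (intervocalic voicing): no segment meets the environment; /jiviavatbovn/ is unchanged.
Rule 3 (regressive voicing assimilation): /t/ precedes the voiced obstruent /b/, so it voices to [d] by assimilation. /jiviavatbovn/ → jiviavadbovn.
Rule 4 (final cluster simplification): /n/ is the second consonant of a word-final cluster /vn/, so it deletes. /jiviavadbovn/ → jiviavadbov.

jiviavadbov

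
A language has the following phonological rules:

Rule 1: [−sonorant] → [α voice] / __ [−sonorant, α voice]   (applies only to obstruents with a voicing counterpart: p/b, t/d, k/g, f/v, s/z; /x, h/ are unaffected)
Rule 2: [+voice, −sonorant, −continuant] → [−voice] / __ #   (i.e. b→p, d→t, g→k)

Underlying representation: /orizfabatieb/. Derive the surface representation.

orisfabatiep

Rule 1 (regressive voicing assimilation): /z/ precedes the voiceless obstruent /f/, so it devoices to [s] by assimilation. /orizfabatieb/ → orisfabatieb.
Rule 2 (final devoicing): /b/ is a voiced stop in word-final position, so it devoices to [p]. /orisfabatieb/ → orisfabatiep.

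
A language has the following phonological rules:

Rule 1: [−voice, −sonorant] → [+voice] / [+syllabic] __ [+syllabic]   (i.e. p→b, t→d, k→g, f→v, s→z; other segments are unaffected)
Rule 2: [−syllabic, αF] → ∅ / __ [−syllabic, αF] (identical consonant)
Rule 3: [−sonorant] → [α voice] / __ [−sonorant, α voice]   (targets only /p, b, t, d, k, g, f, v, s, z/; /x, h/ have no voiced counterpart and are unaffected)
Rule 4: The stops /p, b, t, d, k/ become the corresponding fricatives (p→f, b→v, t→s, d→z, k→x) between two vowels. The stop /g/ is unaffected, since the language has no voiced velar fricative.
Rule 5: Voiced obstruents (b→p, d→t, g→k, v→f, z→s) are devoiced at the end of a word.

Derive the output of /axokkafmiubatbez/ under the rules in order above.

axoxafmiuvadbes

Rule 1 (intervocalic voicing): no segment meets the environment; /axokkafmiubatbez/ is unchanged.
Rule 2 (degemination): /kk/ is a geminate; the first /k/ deletes. /axokkafmiubatbez/ → axokafmiubatbez.
Rule 3 (regressive voicing assimilation): /t/ precedes the voiced obstruent /b/, so it voices to [d] by assimilation. /axokafmiubatbez/ → axokafmiubadbez.
Rule 4 (intervocalic spirantization): /k/ is a stop between vowels /o/ and /a/, so it spirantizes to the fricative [x]. /b/ is a stop between vowels /u/ and /a/, so it spirantizes to the fricative [v]. /axokafmiubadbez/ → axoxafmiuvadbez.
Rule 5 (final devoicing): /z/ is a voiced obstruent in word-final position, so it devoices to [s]. /axoxafmiuvadbez/ → axoxafmiuvadbes.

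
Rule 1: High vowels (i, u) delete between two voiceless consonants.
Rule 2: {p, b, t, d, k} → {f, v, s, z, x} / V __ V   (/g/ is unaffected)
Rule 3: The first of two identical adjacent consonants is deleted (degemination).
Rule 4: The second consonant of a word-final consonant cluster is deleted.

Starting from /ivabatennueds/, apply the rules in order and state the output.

ivavasenued

Rule 1 (high vowel syncope): no segment meets the environment; /ivabatennueds/ is unchanged.
Rule 2 (intervocalic spirantization): /b/ is a stop between vowels /a/ and /a/, so it spirantizes to the fricative [v]. /t/ is a stop between vowels /a/ and /e/, so it spirantizes to the fricative [s]. /ivabatennueds/ → ivavasennueds.
Rule 3 (degemination): /nn/ is a geminate; the first /n/ deletes. /ivavasennueds/ → ivavasenueds.
Rule 4 (final cluster simplification): /s/ is the second consonant of a word-final cluster /ds/, so it deletes. /ivavasenueds/ → ivavasenued.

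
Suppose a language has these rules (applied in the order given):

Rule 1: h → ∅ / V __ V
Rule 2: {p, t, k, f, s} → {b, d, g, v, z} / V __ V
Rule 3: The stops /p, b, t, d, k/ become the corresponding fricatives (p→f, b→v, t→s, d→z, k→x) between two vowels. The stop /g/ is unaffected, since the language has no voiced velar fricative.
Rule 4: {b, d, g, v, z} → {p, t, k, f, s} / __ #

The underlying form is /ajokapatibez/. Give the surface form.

ajogavazives

Rule 1 (intervocalic h-deletion): no segment meets the environment; /ajokapatibez/ is unchanged.
Rule 2 (intervocalic voicing): /k/ is a voiceless obstruent between vowels /o/ and /a/, so it voices to [g]. /p/ is a voiceless obstruent between vowels /a/ and /a/, so it voices to [b]. /t/ is a voiceless obstruent between vowels /a/ and /i/, so it voices to [d]. /ajokapatibez/ → ajogabadibez.
Rule 3 (intervocalic spirantization): /b/ is a stop between vowels /a/ and /a/, so it spirantizes to the fricative [v]. /d/ is a stop between vowels /a/ and /i/, so it spirantizes to the fricative [z]. /b/ is a stop between vowels /i/ and /e/, so it spirantizes to the fricative [v]. /ajogabadibez/ → ajogavazivez.
Rule 4 (final devoicing): /z/ is a voiced obstruent in word-final position, so it devoices to [s]. /ajogavazivez/ → ajogavazives.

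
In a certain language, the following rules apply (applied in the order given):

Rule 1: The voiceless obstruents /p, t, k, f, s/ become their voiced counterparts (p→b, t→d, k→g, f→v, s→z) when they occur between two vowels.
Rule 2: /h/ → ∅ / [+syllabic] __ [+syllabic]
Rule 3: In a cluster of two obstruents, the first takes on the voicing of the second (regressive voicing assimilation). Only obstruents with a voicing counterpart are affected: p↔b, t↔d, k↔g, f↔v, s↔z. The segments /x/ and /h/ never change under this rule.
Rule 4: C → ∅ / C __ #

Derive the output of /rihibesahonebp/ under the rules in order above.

riibezaonep

Rule 1 (intervocalic voicing): /s/ is a voiceless obstruent between vowels /e/ and /a/, so it voices to [z]. /rihibesahonebp/ → rihibezahonebp.
Rule 2 (intervocalic h-deletion): /h/ occurs between vowels /i/ and /i/, so it deletes. /h/ occurs between vowels /a/ and /o/, so it deletes. /rihibezahonebp/ → riibezaonebp.
Rule 3 (regressive voicing assimilation): /b/ precedes the voiceless obstruent /p/, so it devoices to [p] by assimilation. /riibezaonebp/ → riibezaonepp.
Rule 4 (final cluster simplification): /p/ is the second consonant of a word-final cluster /pp/, so it deletes. /riibezaonepp/ → riibezaonep.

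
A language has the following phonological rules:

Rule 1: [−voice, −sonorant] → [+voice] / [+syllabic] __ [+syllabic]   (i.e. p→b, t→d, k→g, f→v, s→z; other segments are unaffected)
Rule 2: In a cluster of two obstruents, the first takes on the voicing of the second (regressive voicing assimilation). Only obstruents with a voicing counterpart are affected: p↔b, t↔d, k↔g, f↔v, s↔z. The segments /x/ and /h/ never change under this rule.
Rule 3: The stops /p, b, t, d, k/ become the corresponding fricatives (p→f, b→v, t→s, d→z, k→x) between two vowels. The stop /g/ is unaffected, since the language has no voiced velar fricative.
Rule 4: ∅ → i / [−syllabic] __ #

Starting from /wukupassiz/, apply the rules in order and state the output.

wuguvassizi

Rule 1 (intervocalic voicing): /k/ is a voiceless obstruent between vowels /u/ and /u/, so it voices to [g]. /p/ is a voiceless obstruent between vowels /u/ and /a/, so it voices to [b]. /wukupassiz/ → wugubassiz.
Rule 2 (regressive voicing assimilation): no segment meets the environment; /wugubassiz/ is unchanged.
Rule 3 (intervocalic spirantization): /b/ is a stop between vowels /u/ and /a/, so it spirantizes to the fricative [v]. /wugubassiz/ → wuguvassiz.
Rule 4 (final i-epenthesis): the form ends in the consonant /z/, so [i] is inserted word-finally. /wuguvassiz/ → wuguvassizi.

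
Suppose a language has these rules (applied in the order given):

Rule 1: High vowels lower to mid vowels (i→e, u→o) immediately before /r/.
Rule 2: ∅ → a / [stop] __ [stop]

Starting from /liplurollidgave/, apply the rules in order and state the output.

liplorollidagave

Rule 1 (pre-rhotic lowering): /u/ is a high vowel immediately before /r/, so it lowers to [o]. /liplurollidgave/ → liplorollidgave.
Rule 2 (stop-cluster a-epenthesis): /d/ and /g/ form a stop–stop cluster, so [a] is inserted between them. /liplorollidgave/ → liplorollidagave.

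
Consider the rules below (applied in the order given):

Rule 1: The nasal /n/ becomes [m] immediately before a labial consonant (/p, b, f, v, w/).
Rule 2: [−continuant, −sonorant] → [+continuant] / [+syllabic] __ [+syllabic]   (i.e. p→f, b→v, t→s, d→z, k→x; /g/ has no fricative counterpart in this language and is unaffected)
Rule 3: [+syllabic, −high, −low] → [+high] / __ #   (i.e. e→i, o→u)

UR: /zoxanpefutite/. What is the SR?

zoxampefusisi

Rule 1 (nasal place assimilation): /n/ precedes the labial consonant /p/, so it assimilates in place to [m]. /zoxanpefutite/ → zoxampefutite.
Rule 2 (intervocalic spirantization): /t/ is a stop between vowels /u/ and /i/, so it spirantizes to the fricative [s]. /t/ is a stop between vowels /i/ and /e/, so it spirantizes to the fricative [s]. /zoxampefutite/ → zoxampefusise.
Rule 3 (final vowel raising): /e/ is a mid vowel in word-final position, so it raises to [i]. /zoxampefusise/ → zoxampefusisi.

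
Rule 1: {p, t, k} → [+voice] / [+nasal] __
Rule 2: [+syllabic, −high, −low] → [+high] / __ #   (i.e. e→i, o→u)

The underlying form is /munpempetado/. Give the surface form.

munbembetadu

Rule 1 (post-nasal voicing): /p/ is a voiceless stop immediately after the nasal /n/, so it voices to [b]. /p/ is a voiceless stop immediately after the nasal /m/, so it voices to [b]. /munpempetado/ → munbembetado.
Rule 2 (final vowel raising): /o/ is a mid vowel in word-final position, so it raises to [u]. /munbembetado/ → munbembetadu.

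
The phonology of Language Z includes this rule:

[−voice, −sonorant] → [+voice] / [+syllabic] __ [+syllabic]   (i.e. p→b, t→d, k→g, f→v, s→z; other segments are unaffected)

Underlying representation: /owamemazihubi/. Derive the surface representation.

owamemazihubi

No segment of /owamemazihubi/ meets the structural description of the rule, so the form surfaces unchanged.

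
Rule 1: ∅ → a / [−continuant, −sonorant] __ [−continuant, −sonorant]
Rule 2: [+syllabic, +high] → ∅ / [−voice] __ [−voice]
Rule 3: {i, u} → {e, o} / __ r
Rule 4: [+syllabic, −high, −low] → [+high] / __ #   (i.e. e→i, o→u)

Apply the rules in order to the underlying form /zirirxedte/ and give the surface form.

Rule 1 (stop-cluster a-epenthesis): /d/ and /t/ form a stop–stop cluster, so [a] is inserted between them. /zirirxedte/ → zirirxedate.
Rule 2 (high vowel syncope): no segment meets the environment; /zirirxedate/ is unchanged.
Rule 3 (pre-rhotic lowering): /i/ is a high vowel immediately before /r/, so it lowers to [e]. /i/ is a high vowel immediately before /r/, so it lowers to [e]. /zirirxedate/ → zererxedate.
Rule 4 (final vowel raising): /e/ is a mid vowel in word-final position, so it raises to [i]. /zererxedate/ → zererxedati.

zererxedati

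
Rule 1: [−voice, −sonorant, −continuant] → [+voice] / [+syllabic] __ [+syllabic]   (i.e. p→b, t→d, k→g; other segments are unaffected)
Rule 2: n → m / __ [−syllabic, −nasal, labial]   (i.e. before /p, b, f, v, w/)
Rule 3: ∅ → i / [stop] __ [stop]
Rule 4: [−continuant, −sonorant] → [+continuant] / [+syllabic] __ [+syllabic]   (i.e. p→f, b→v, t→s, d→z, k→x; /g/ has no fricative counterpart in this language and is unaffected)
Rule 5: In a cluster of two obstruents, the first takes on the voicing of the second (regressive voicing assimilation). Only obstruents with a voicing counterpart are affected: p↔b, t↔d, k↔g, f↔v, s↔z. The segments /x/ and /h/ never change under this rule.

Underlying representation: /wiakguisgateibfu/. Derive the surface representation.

wiaxiguizgazeipfu

Rule 1 (intervocalic voicing): /t/ is a voiceless stop between vowels /a/ and /e/, so it voices to [d]. /wiakguisgateibfu/ → wiakguisgadeibfu.
Rule 2 (nasal place assimilation): no segment meets the environment; /wiakguisgadeibfu/ is unchanged.
Rule 3 (stop-cluster i-epenthesis): /k/ and /g/ form a stop–stop cluster, so [i] is inserted between them. /wiakguisgadeibfu/ → wiakiguisgadeibfu.
Rule 4 (intervocalic spirantization): /k/ is a stop between vowels /a/ and /i/, so it spirantizes to the fricative [x]. /d/ is a stop between vowels /a/ and /e/, so it spirantizes to the fricative [z]. /wiakiguisgadeibfu/ → wiaxiguisgazeibfu.
Rule 5 (regressive voicing assimilation): /s/ precedes the voiced obstruent /g/, so it voices to [z] by assimilation. /b/ precedes the voiceless obstruent /f/, so it devoices to [p] by assimilation. /wiaxiguisgazeibfu/ → wiaxiguizgazeipfu.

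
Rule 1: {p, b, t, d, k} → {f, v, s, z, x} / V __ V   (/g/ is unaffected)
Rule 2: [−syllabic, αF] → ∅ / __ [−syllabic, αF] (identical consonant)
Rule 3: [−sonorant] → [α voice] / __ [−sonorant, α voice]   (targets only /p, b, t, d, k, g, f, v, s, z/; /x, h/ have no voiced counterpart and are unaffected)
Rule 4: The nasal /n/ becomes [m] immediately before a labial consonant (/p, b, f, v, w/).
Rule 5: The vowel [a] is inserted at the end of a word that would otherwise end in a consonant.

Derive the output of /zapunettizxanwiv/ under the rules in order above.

zafunetisxamwiva

Rule 1 (intervocalic spirantization): /p/ is a stop between vowels /a/ and /u/, so it spirantizes to the fricative [f]. /zapunettizxanwiv/ → zafunettizxanwiv.
Rule 2 (degemination): /tt/ is a geminate; the first /t/ deletes. /zafunettizxanwiv/ → zafunetizxanwiv.
Rule 3 (regressive voicing assimilation): /z/ precedes the voiceless obstruent /x/, so it devoices to [s] by assimilation. /zafunetizxanwiv/ → zafunetisxanwiv.
Rule 4 (nasal place assimilation): /n/ precedes the labial consonant /w/, so it assimilates in place to [m]. /zafunetisxanwiv/ → zafunetisxamwiv.
Rule 5 (final a-epenthesis): the form ends in the consonant /v/, so [a] is inserted word-finally. /zafunetisxamwiv/ → zafunetisxamwiva.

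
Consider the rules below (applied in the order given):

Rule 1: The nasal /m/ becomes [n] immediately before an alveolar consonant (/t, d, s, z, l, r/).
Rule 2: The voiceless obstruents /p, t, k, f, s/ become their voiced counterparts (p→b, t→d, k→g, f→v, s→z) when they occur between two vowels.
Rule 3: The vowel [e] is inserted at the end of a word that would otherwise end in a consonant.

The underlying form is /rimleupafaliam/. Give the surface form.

Rule 1 (nasal place assimilation): /m/ precedes the alveolar consonant /l/, so it assimilates in place to [n]. /rimleupafaliam/ → rinleupafaliam.
Rule 2 (intervocalic voicing): /p/ is a voiceless obstruent between vowels /u/ and /a/, so it voices to [b]. /f/ is a voiceless obstruent between vowels /a/ and /a/, so it voices to [v]. /rinleupafaliam/ → rinleubavaliam.
Rule 3 (final e-epenthesis): the form ends in the consonant /m/, so [e] is inserted word-finally. /rinleubavaliam/ → rinleubavaliame.

rinleubavaliame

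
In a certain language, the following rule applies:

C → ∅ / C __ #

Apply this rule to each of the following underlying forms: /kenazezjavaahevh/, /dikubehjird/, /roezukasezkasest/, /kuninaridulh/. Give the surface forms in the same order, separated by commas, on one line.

/kenazezjavaahevh/: /h/ is the second consonant of a word-final cluster /vh/, so it deletes. → [kenazezjavaahev].
/dikubehjird/: /d/ is the second consonant of a word-final cluster /rd/, so it deletes. → [dikubehjir].
/roezukasezkasest/: /t/ is the second consonant of a word-final cluster /st/, so it deletes. → [roezukasezkases].
/kuninaridulh/: /h/ is the second consonant of a word-final cluster /lh/, so it deletes. → [kuninaridul].

kenazezjavaahev, dikubehjir, roezukasezkases, kuninaridul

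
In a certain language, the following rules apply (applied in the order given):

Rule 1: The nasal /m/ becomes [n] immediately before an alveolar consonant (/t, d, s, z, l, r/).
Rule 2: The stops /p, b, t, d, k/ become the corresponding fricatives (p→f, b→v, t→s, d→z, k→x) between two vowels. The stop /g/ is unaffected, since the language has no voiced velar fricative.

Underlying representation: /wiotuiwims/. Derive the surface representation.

Rule 1 (nasal place assimilation): /m/ precedes the alveolar consonant /s/, so it assimilates in place to [n]. /wiotuiwims/ → wiotuiwins.
Rule 2 (intervocalic spirantization): /t/ is a stop between vowels /o/ and /u/, so it spirantizes to the fricative [s]. /wiotuiwins/ → wiosuiwins.

wiosuiwins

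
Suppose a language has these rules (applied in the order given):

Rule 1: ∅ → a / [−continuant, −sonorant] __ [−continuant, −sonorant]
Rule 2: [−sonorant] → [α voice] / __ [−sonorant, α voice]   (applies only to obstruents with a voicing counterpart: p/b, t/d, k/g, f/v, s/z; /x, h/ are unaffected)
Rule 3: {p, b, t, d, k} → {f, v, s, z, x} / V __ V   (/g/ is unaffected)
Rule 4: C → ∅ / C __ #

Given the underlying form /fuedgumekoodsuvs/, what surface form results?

Rule 1 (stop-cluster a-epenthesis): /d/ and /g/ form a stop–stop cluster, so [a] is inserted between them. /fuedgumekoodsuvs/ → fuedagumekoodsuvs.
Rule 2 (regressive voicing assimilation): /d/ precedes the voiceless obstruent /s/, so it devoices to [t] by assimilation. /v/ precedes the voiceless obstruent /s/, so it devoices to [f] by assimilation. /fuedagumekoodsuvs/ → fuedagumekootsufs.
Rule 3 (intervocalic spirantization): /d/ is a stop between vowels /e/ and /a/, so it spirantizes to the fricative [z]. /k/ is a stop between vowels /e/ and /o/, so it spirantizes to the fricative [x]. /fuedagumekootsufs/ → fuezagumexootsufs.
Rule 4 (final cluster simplification): /s/ is the second consonant of a word-final cluster /fs/, so it deletes. /fuezagumexootsufs/ → fuezagumexootsuf.

fuezagumexootsuf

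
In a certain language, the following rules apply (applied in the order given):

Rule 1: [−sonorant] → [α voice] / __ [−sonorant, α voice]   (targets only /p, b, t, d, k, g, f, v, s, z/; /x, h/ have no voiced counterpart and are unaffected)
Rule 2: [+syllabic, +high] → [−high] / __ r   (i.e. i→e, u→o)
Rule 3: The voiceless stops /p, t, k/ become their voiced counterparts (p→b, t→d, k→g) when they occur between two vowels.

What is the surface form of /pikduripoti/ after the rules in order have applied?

Rule 1 (regressive voicing assimilation): /k/ precedes the voiced obstruent /d/, so it voices to [g] by assimilation. /pikduripoti/ → pigduripoti.
Rule 2 (pre-rhotic lowering): /u/ is a high vowel immediately before /r/, so it lowers to [o]. /pigduripoti/ → pigdoripoti.
Rule 3 (intervocalic voicing): /p/ is a voiceless stop between vowels /i/ and /o/, so it voices to [b]. /t/ is a voiceless stop between vowels /o/ and /i/, so it voices to [d]. /pigdoripoti/ → pigdoribodi.

pigdoribodi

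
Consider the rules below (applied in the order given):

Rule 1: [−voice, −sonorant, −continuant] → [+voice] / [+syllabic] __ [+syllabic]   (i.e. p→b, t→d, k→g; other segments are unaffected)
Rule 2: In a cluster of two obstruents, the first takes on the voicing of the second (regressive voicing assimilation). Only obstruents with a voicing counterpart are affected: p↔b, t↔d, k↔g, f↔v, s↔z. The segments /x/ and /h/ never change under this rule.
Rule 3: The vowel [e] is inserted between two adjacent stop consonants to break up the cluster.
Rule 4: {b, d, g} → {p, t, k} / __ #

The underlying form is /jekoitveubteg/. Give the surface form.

jegoidveupetek

Rule 1 (intervocalic voicing): /k/ is a voiceless stop between vowels /e/ and /o/, so it voices to [g]. /jekoitveubteg/ → jegoitveubteg.
Rule 2 (regressive voicing assimilation): /t/ precedes the voiced obstruent /v/, so it voices to [d] by assimilation. /b/ precedes the voiceless obstruent /t/, so it devoices to [p] by assimilation. /jegoitveubteg/ → jegoidveupteg.
Rule 3 (stop-cluster e-epenthesis): /p/ and /t/ form a stop–stop cluster, so [e] is inserted between them. /jegoidveupteg/ → jegoidveupeteg.
Rule 4 (final devoicing): /g/ is a voiced stop in word-final position, so it devoices to [k]. /jegoidveupeteg/ → jegoidveupetek.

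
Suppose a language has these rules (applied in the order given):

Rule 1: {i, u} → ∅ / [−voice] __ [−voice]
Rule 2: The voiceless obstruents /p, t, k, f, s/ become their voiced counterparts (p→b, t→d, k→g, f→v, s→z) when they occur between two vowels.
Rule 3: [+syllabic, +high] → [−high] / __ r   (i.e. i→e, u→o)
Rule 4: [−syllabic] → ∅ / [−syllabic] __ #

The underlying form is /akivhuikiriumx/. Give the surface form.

Rule 1 (high vowel syncope): no segment meets the environment; /akivhuikiriumx/ is unchanged.
Rule 2 (intervocalic voicing): /k/ is a voiceless obstruent between vowels /a/ and /i/, so it voices to [g]. /k/ is a voiceless obstruent between vowels /i/ and /i/, so it voices to [g]. /akivhuikiriumx/ → agivhuigiriumx.
Rule 3 (pre-rhotic lowering): /i/ is a high vowel immediately before /r/, so it lowers to [e]. /agivhuigiriumx/ → agivhuigeriumx.
Rule 4 (final cluster simplification): /x/ is the second consonant of a word-final cluster /mx/, so it deletes. /agivhuigeriumx/ → agivhuigerium.

agivhuigerium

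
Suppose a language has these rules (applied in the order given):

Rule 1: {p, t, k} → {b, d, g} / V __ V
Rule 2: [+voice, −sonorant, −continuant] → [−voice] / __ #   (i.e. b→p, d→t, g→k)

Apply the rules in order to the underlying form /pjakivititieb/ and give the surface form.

pjagivididiep

Rule 1 (intervocalic voicing): /k/ is a voiceless stop between vowels /a/ and /i/, so it voices to [g]. /t/ is a voiceless stop between vowels /i/ and /i/, so it voices to [d]. /t/ is a voiceless stop between vowels /i/ and /i/, so it voices to [d]. /pjakivititieb/ → pjagivididieb.
Rule 2 (final devoicing): /b/ is a voiced stop in word-final position, so it devoices to [p]. /pjagivididieb/ → pjagivididiep.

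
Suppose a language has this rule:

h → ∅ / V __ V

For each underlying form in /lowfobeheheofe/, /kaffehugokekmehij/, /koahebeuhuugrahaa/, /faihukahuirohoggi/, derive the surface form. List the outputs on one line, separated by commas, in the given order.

/lowfobeheheofe/: /h/ occurs between vowels /e/ and /e/, so it deletes. /h/ occurs between vowels /e/ and /e/, so it deletes. → [lowfobeeeofe].
/kaffehugokekmehij/: /h/ occurs between vowels /e/ and /u/, so it deletes. /h/ occurs between vowels /e/ and /i/, so it deletes. → [kaffeugokekmeij].
/koahebeuhuugrahaa/: /h/ occurs between vowels /a/ and /e/, so it deletes. /h/ occurs between vowels /u/ and /u/, so it deletes. /h/ occurs between vowels /a/ and /a/, so it deletes. → [koaebeuuugraaa].
/faihukahuirohoggi/: /h/ occurs between vowels /i/ and /u/, so it deletes. /h/ occurs between vowels /a/ and /u/, so it deletes. /h/ occurs between vowels /o/ and /o/, so it deletes. → [faiukauirooggi].

lowfobeeeofe, kaffeugokekmeij, koaebeuuugraaa, faiukauirooggi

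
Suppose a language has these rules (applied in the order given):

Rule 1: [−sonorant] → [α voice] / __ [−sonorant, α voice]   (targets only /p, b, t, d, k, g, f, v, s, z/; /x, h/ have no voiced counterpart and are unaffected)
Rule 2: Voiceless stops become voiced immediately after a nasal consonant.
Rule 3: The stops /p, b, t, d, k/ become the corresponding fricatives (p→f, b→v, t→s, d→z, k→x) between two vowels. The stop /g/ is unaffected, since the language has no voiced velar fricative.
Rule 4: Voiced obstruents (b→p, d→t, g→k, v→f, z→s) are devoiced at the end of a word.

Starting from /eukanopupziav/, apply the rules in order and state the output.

Rule 1 (regressive voicing assimilation): /p/ precedes the voiced obstruent /z/, so it voices to [b] by assimilation. /eukanopupziav/ → eukanopubziav.
Rule 2 (post-nasal voicing): no segment meets the environment; /eukanopubziav/ is unchanged.
Rule 3 (intervocalic spirantization): /k/ is a stop between vowels /u/ and /a/, so it spirantizes to the fricative [x]. /p/ is a stop between vowels /o/ and /u/, so it spirantizes to the fricative [f]. /eukanopubziav/ → euxanofubziav.
Rule 4 (final devoicing): /v/ is a voiced obstruent in word-final position, so it devoices to [f]. /euxanofubziav/ → euxanofubziaf.

euxanofubziaf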